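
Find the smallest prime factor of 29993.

89

29993 is odd.
Digit sum 32, not divisible by 3.
Ends in 3: not divisible by 5.
7: 29993 = 7·4284 + 5
11: 29993 = 11·2726 + 7
13: 29993 = 13·2307 + 2
17: 29993 = 17·1764 + 5
19: 29993 = 19·1578 + 11
23: 29993 = 23·1304 + 1
29: 29993 = 29·1034 + 7
31: 29993 = 31·967 + 16
37: 29993 = 37·810 + 23
41: 29993 = 41·731 + 22
43: 29993 = 43·697 + 22
47: 29993 = 47·638 + 7
53: 29993 = 53·565 + 48
59: 29993 = 59·508 + 21
61: 29993 = 61·491 + 42
67: 29993 = 67·447 + 44
71: 29993 = 71·422 + 31
73: 29993 = 73·410 + 63
79: 29993 = 79·379 + 52
83: 29993 = 83·361 + 30
89: 29993 = 89·337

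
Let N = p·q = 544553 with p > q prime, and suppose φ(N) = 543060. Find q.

φ(n) = (p−1)(q−1) = n − (p+q) + 1, so p + q = 544553 − 543060 + 1 = 1494.
p and q are the roots of t² − 1494t + 544553 = 0.
Discriminant: 1494² − 4·544553 = 2232036 − 2178212 = 53824; √53824 = 232.
q = (1494 − 232)/2 = 631, p = (1494 + 232)/2 = 863.
Check: 631 · 863 = 544553.

631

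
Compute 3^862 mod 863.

1

3^1 ≡ 3 (mod 863)
3^2 ≡ 3^2 = 9 ≡ 9 (mod 863)
3^4 ≡ 9^2 = 81 ≡ 81 (mod 863)
3^8 ≡ 81^2 = 6561 ≡ 520 (mod 863)
3^16 ≡ 520^2 = 270400 ≡ 281 (mod 863)
3^32 ≡ 281^2 = 78961 ≡ 428 (mod 863)
3^64 ≡ 428^2 = 183184 ≡ 228 (mod 863)
3^128 ≡ 228^2 = 51984 ≡ 204 (mod 863)
3^256 ≡ 204^2 = 41616 ≡ 192 (mod 863)
3^512 ≡ 192^2 = 36864 ≡ 618 (mod 863)
862 = 512 + 256 + 64 + 16 + 8 + 4 + 2 in binary powers of 2.
So 3^862 ≡ 618 · 192 · 228 · 281 · 520 · 81 · 9 ≡ 1 (mod 863).
Since the result is 1, base 3 gives no evidence that 863 is composite.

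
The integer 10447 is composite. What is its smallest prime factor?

31

10447 is odd.
Digit sum 16, not divisible by 3.
Ends in 7: not divisible by 5.
7: 10447 = 7·1492 + 3
11: 10447 = 11·949 + 8
13: 10447 = 13·803 + 8
17: 10447 = 17·614 + 9
19: 10447 = 19·549 + 16
23: 10447 = 23·454 + 5
29: 10447 = 29·360 + 7
31: 10447 = 31·337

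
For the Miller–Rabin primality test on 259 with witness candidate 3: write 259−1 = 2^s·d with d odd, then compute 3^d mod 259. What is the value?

259 − 1 = 258 = 2^1 · 129, so d = 129.
3^1 ≡ 3 (mod 259)
3^2 ≡ 3^2 = 9 ≡ 9 (mod 259)
3^4 ≡ 9^2 = 81 ≡ 81 (mod 259)
3^8 ≡ 81^2 = 6561 ≡ 86 (mod 259)
3^16 ≡ 86^2 = 7396 ≡ 144 (mod 259)
3^32 ≡ 144^2 = 20736 ≡ 16 (mod 259)
3^64 ≡ 16^2 = 256 ≡ 256 (mod 259)
3^128 ≡ 256^2 = 65536 ≡ 9 (mod 259)
129 = 128 + 1 in binary powers of 2.
So 3^129 ≡ 9 · 3 ≡ 27 (mod 259).
Squaring chain: 27; never reaches −1, so base 3 is a Miller–Rabin witness that 259 is composite.

27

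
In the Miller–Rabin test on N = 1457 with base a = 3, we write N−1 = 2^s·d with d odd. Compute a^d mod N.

1457 − 1 = 1456 = 2^4 · 91, so d = 91.
3^1 ≡ 3 (mod 1457)
3^2 ≡ 3^2 = 9 ≡ 9 (mod 1457)
3^4 ≡ 9^2 = 81 ≡ 81 (mod 1457)
3^8 ≡ 81^2 = 6561 ≡ 733 (mod 1457)
3^16 ≡ 733^2 = 537289 ≡ 1113 (mod 1457)
3^32 ≡ 1113^2 = 1238769 ≡ 319 (mod 1457)
3^64 ≡ 319^2 = 101761 ≡ 1228 (mod 1457)
91 = 64 + 16 + 8 + 2 + 1 in binary powers of 2.
So 3^91 ≡ 1228 · 1113 · 733 · 9 · 3 ≡ 251 (mod 1457).
Squaring chain: 251 → 350 → 112 → 888; never reaches −1, so base 3 is a Miller–Rabin witness that 1457 is composite.

251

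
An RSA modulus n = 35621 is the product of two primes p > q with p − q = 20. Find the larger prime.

199

Since p = q + 20, we have 35621 = q(q + 20), so q² + 20q − 35621 = 0.
Discriminant: 20² + 4·35621 = 400 + 142484 = 142884; √142884 = 378.
q = (−20 + 378)/2 = 179, and p = q + 20 = 199.
Check: 179 · 199 = 35621.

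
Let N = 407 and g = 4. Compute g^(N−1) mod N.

4^1 ≡ 4 (mod 407)
4^2 ≡ 4^2 = 16 ≡ 16 (mod 407)
4^4 ≡ 16^2 = 256 ≡ 256 (mod 407)
4^8 ≡ 256^2 = 65536 ≡ 9 (mod 407)
4^16 ≡ 9^2 = 81 ≡ 81 (mod 407)
4^32 ≡ 81^2 = 6561 ≡ 49 (mod 407)
4^64 ≡ 49^2 = 2401 ≡ 366 (mod 407)
4^128 ≡ 366^2 = 133956 ≡ 53 (mod 407)
4^256 ≡ 53^2 = 2809 ≡ 367 (mod 407)
406 = 256 + 128 + 16 + 4 + 2 in binary powers of 2.
So 4^406 ≡ 367 · 53 · 81 · 256 · 16 ≡ 70 (mod 407).
Since 70 ≠ 1, base 4 is a Fermat witness: 407 is composite.

70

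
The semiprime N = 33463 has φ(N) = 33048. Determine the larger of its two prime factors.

307

φ(n) = (p−1)(q−1) = n − (p+q) + 1, so p + q = 33463 − 33048 + 1 = 416.
p and q are the roots of t² − 416t + 33463 = 0.
Discriminant: 416² − 4·33463 = 173056 − 133852 = 39204; √39204 = 198.
q = (416 − 198)/2 = 109, p = (416 + 198)/2 = 307.
Check: 109 · 307 = 33463.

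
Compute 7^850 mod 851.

7^1 ≡ 7 (mod 851)
7^2 ≡ 7^2 = 49 ≡ 49 (mod 851)
7^4 ≡ 49^2 = 2401 ≡ 699 (mod 851)
7^8 ≡ 699^2 = 488601 ≡ 127 (mod 851)
7^16 ≡ 127^2 = 16129 ≡ 811 (mod 851)
7^32 ≡ 811^2 = 657721 ≡ 749 (mod 851)
7^64 ≡ 749^2 = 561001 ≡ 192 (mod 851)
7^128 ≡ 192^2 = 36864 ≡ 271 (mod 851)
7^256 ≡ 271^2 = 73441 ≡ 255 (mod 851)
7^512 ≡ 255^2 = 65025 ≡ 349 (mod 851)
850 = 512 + 256 + 64 + 16 + 2 in binary powers of 2.
So 7^850 ≡ 349 · 255 · 192 · 811 · 49 ≡ 255 (mod 851).
Since 255 ≠ 1, base 7 is a Fermat witness: 851 is composite.

255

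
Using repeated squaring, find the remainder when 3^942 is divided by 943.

3^1 ≡ 3 (mod 943)
3^2 ≡ 3^2 = 9 ≡ 9 (mod 943)
3^4 ≡ 9^2 = 81 ≡ 81 (mod 943)
3^8 ≡ 81^2 = 6561 ≡ 903 (mod 943)
3^16 ≡ 903^2 = 815409 ≡ 657 (mod 943)
3^32 ≡ 657^2 = 431649 ≡ 698 (mod 943)
3^64 ≡ 698^2 = 487204 ≡ 616 (mod 943)
3^128 ≡ 616^2 = 379456 ≡ 370 (mod 943)
3^256 ≡ 370^2 = 136900 ≡ 165 (mod 943)
3^512 ≡ 165^2 = 27225 ≡ 821 (mod 943)
942 = 512 + 256 + 128 + 32 + 8 + 4 + 2 in binary powers of 2.
So 3^942 ≡ 821 · 165 · 370 · 698 · 903 · 81 · 9 ≡ 278 (mod 943).
Since 278 ≠ 1, base 3 is a Fermat witness: 943 is composite.

278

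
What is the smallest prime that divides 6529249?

6529249 is odd.
Digit sum 37, not divisible by 3.
Ends in 9: not divisible by 5.
7: 6529249 = 7·932749 + 6
11: 6529249 = 11·593568 + 1
13: 6529249 = 13·502249 + 12
17: 6529249 = 17·384073 + 8
19: 6529249 = 19·343644 + 13
23: 6529249 = 23·283880 + 9
29: 6529249 = 29·225146 + 15
31: 6529249 = 31·210620 + 29
37: 6529249 = 37·176466 + 7
41: 6529249 = 41·159249 + 40
43: 6529249 = 43·151843

43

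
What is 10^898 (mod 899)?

10^1 ≡ 10 (mod 899)
10^2 ≡ 10^2 = 100 ≡ 100 (mod 899)
10^4 ≡ 100^2 = 10000 ≡ 111 (mod 899)
10^8 ≡ 111^2 = 12321 ≡ 634 (mod 899)
10^16 ≡ 634^2 = 401956 ≡ 103 (mod 899)
10^32 ≡ 103^2 = 10609 ≡ 720 (mod 899)
10^64 ≡ 720^2 = 518400 ≡ 576 (mod 899)
10^128 ≡ 576^2 = 331776 ≡ 45 (mod 899)
10^256 ≡ 45^2 = 2025 ≡ 227 (mod 899)
10^512 ≡ 227^2 = 51529 ≡ 286 (mod 899)
898 = 512 + 256 + 128 + 2 in binary powers of 2.
So 10^898 ≡ 286 · 227 · 45 · 100 ≡ 71 (mod 899).
Since 71 ≠ 1, base 10 is a Fermat witness: 899 is composite.

71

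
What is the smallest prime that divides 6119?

29

6119 is odd.
Digit sum 17, not divisible by 3.
Ends in 9: not divisible by 5.
7: 6119 = 7·874 + 1
11: 6119 = 11·556 + 3
13: 6119 = 13·470 + 9
17: 6119 = 17·359 + 16
19: 6119 = 19·322 + 1
23: 6119 = 23·266 + 1
29: 6119 = 29·211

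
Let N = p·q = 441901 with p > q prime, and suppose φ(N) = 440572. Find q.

φ(n) = (p−1)(q−1) = n − (p+q) + 1, so p + q = 441901 − 440572 + 1 = 1330.
p and q are the roots of t² − 1330t + 441901 = 0.
Discriminant: 1330² − 4·441901 = 1768900 − 1767604 = 1296; √1296 = 36.
q = (1330 − 36)/2 = 647, p = (1330 + 36)/2 = 683.
Check: 647 · 683 = 441901.

647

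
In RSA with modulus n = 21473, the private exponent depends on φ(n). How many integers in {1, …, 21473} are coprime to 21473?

21168

Factor: 21473 = 109 · 197.
φ(21473) = (109−1) · (197−1) = 108 · 196 = 21168.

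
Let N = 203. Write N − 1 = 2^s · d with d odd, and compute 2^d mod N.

137

203 − 1 = 202 = 2^1 · 101, so d = 101.
2^1 ≡ 2 (mod 203)
2^2 ≡ 2^2 = 4 ≡ 4 (mod 203)
2^4 ≡ 4^2 = 16 ≡ 16 (mod 203)
2^8 ≡ 16^2 = 256 ≡ 53 (mod 203)
2^16 ≡ 53^2 = 2809 ≡ 170 (mod 203)
2^32 ≡ 170^2 = 28900 ≡ 74 (mod 203)
2^64 ≡ 74^2 = 5476 ≡ 198 (mod 203)
101 = 64 + 32 + 4 + 1 in binary powers of 2.
So 2^101 ≡ 198 · 74 · 16 · 2 ≡ 137 (mod 203).
Squaring chain: 137; never reaches −1, so base 2 is a Miller–Rabin witness that 203 is composite.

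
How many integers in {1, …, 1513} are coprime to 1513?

Factor: 1513 = 17 · 89.
φ(1513) = (17−1) · (89−1) = 16 · 88 = 1408.

1408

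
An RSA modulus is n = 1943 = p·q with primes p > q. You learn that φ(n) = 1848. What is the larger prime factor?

φ(n) = (p−1)(q−1) = n − (p+q) + 1, so p + q = 1943 − 1848 + 1 = 96.
p and q are the roots of t² − 96t + 1943 = 0.
Discriminant: 96² − 4·1943 = 9216 − 7772 = 1444; √1444 = 38.
q = (96 − 38)/2 = 29, p = (96 + 38)/2 = 67.
Check: 29 · 67 = 1943.

67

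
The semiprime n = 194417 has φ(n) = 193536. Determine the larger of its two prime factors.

449

φ(n) = (p−1)(q−1) = n − (p+q) + 1, so p + q = 194417 − 193536 + 1 = 882.
p and q are the roots of t² − 882t + 194417 = 0.
Discriminant: 882² − 4·194417 = 777924 − 777668 = 256; √256 = 16.
q = (882 − 16)/2 = 433, p = (882 + 16)/2 = 449.
Check: 433 · 449 = 194417.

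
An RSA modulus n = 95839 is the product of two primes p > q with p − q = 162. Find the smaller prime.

239

Since p = q + 162, we have 95839 = q(q + 162), so q² + 162q − 95839 = 0.
Discriminant: 162² + 4·95839 = 26244 + 383356 = 409600; √409600 = 640.
q = (−162 + 640)/2 = 239, and p = q + 162 = 401.
Check: 239 · 401 = 95839.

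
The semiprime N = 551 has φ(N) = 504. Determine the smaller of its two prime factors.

19

φ(n) = (p−1)(q−1) = n − (p+q) + 1, so p + q = 551 − 504 + 1 = 48.
p and q are the roots of t² − 48t + 551 = 0.
Discriminant: 48² − 4·551 = 2304 − 2204 = 100; √100 = 10.
q = (48 − 10)/2 = 19, p = (48 + 10)/2 = 29.
Check: 19 · 29 = 551.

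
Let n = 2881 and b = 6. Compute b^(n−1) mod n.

6^1 ≡ 6 (mod 2881)
6^2 ≡ 6^2 = 36 ≡ 36 (mod 2881)
6^4 ≡ 36^2 = 1296 ≡ 1296 (mod 2881)
6^8 ≡ 1296^2 = 1679616 ≡ 2874 (mod 2881)
6^16 ≡ 2874^2 = 8259876 ≡ 49 (mod 2881)
6^32 ≡ 49^2 = 2401 ≡ 2401 (mod 2881)
6^64 ≡ 2401^2 = 5764801 ≡ 2801 (mod 2881)
6^128 ≡ 2801^2 = 7845601 ≡ 638 (mod 2881)
6^256 ≡ 638^2 = 407044 ≡ 823 (mod 2881)
6^512 ≡ 823^2 = 677329 ≡ 294 (mod 2881)
6^1024 ≡ 294^2 = 86436 ≡ 6 (mod 2881)
6^2048 ≡ 6^2 = 36 ≡ 36 (mod 2881)
2880 = 2048 + 512 + 256 + 64 in binary powers of 2.
So 6^2880 ≡ 36 · 294 · 823 · 2801 ≡ 2839 (mod 2881).
Since 2839 ≠ 1, base 6 is a Fermat witness: 2881 is composite.

2839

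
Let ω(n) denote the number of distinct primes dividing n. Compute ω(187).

2

187 = 11 · 17
187 = 11 · 17, which has 2 distinct prime factors.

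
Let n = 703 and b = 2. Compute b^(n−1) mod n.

2^1 ≡ 2 (mod 703)
2^2 ≡ 2^2 = 4 ≡ 4 (mod 703)
2^4 ≡ 4^2 = 16 ≡ 16 (mod 703)
2^8 ≡ 16^2 = 256 ≡ 256 (mod 703)
2^16 ≡ 256^2 = 65536 ≡ 157 (mod 703)
2^32 ≡ 157^2 = 24649 ≡ 44 (mod 703)
2^64 ≡ 44^2 = 1936 ≡ 530 (mod 703)
2^128 ≡ 530^2 = 280900 ≡ 403 (mod 703)
2^256 ≡ 403^2 = 162409 ≡ 16 (mod 703)
2^512 ≡ 16^2 = 256 ≡ 256 (mod 703)
702 = 512 + 128 + 32 + 16 + 8 + 4 + 2 in binary powers of 2.
So 2^702 ≡ 256 · 403 · 44 · 157 · 256 · 16 · 4 ≡ 628 (mod 703).
Since 628 ≠ 1, base 2 is a Fermat witness: 703 is composite.

628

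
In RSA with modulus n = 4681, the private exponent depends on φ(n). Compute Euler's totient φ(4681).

4500

Factor: 4681 = 31 · 151.
φ(4681) = (31−1) · (151−1) = 30 · 150 = 4500.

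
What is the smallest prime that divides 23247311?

97

23247311 is odd.
Digit sum 23, not divisible by 3.
Ends in 1: not divisible by 5.
7: 23247311 = 7·3321044 + 3
11: 23247311 = 11·2113391 + 10
13: 23247311 = 13·1788254 + 9
17: 23247311 = 17·1367488 + 15
19: 23247311 = 19·1223542 + 13
23: 23247311 = 23·1010752 + 15
29: 23247311 = 29·801631 + 12
31: 23247311 = 31·749913 + 8
37: 23247311 = 37·628305 + 26
41: 23247311 = 41·567007 + 24
43: 23247311 = 43·540635 + 6
47: 23247311 = 47·494623 + 30
53: 23247311 = 53·438628 + 27
59: 23247311 = 59·394022 + 13
61: 23247311 = 61·381103 + 28
67: 23247311 = 67·346974 + 53
71: 23247311 = 71·327426 + 65
73: 23247311 = 73·318456 + 23
79: 23247311 = 79·294269 + 60
83: 23247311 = 83·280088 + 7
89: 23247311 = 89·261205 + 66
97: 23247311 = 97·239663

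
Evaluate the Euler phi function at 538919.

516600

Factor: 538919 = 43 · 83 · 151.
φ(538919) = (43−1) · (83−1) · (151−1) = 42 · 82 · 150 = 516600.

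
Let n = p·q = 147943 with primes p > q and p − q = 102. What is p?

439

Since p = q + 102, we have 147943 = q(q + 102), so q² + 102q − 147943 = 0.
Discriminant: 102² + 4·147943 = 10404 + 591772 = 602176; √602176 = 776.
q = (−102 + 776)/2 = 337, and p = q + 102 = 439.
Check: 337 · 439 = 147943.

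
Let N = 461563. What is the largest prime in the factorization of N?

461563 = 67 · 6889
6889 = 83 · 83
83 = 83 · 1
So 461563 = 67 · 83^2; the largest prime factor is 83.

83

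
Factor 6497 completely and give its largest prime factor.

6497 = 73 · 89
89 is prime.
So 6497 = 73 · 89; the largest prime factor is 89.

89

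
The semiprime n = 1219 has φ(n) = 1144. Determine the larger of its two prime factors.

53

φ(n) = (p−1)(q−1) = n − (p+q) + 1, so p + q = 1219 − 1144 + 1 = 76.
p and q are the roots of t² − 76t + 1219 = 0.
Discriminant: 76² − 4·1219 = 5776 − 4876 = 900; √900 = 30.
q = (76 − 30)/2 = 23, p = (76 + 30)/2 = 53.
Check: 23 · 53 = 1219.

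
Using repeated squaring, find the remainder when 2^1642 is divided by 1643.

2^1 ≡ 2 (mod 1643)
2^2 ≡ 2^2 = 4 ≡ 4 (mod 1643)
2^4 ≡ 4^2 = 16 ≡ 16 (mod 1643)
2^8 ≡ 16^2 = 256 ≡ 256 (mod 1643)
2^16 ≡ 256^2 = 65536 ≡ 1459 (mod 1643)
2^32 ≡ 1459^2 = 2128681 ≡ 996 (mod 1643)
2^64 ≡ 996^2 = 992016 ≡ 1287 (mod 1643)
2^128 ≡ 1287^2 = 1656369 ≡ 225 (mod 1643)
2^256 ≡ 225^2 = 50625 ≡ 1335 (mod 1643)
2^512 ≡ 1335^2 = 1782225 ≡ 1213 (mod 1643)
2^1024 ≡ 1213^2 = 1471369 ≡ 884 (mod 1643)
1642 = 1024 + 512 + 64 + 32 + 8 + 2 in binary powers of 2.
So 2^1642 ≡ 884 · 1213 · 1287 · 996 · 256 · 4 ≡ 779 (mod 1643).
Since 779 ≠ 1, base 2 is a Fermat witness: 1643 is composite.

779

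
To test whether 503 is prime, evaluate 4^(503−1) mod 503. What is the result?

4^1 ≡ 4 (mod 503)
4^2 ≡ 4^2 = 16 ≡ 16 (mod 503)
4^4 ≡ 16^2 = 256 ≡ 256 (mod 503)
4^8 ≡ 256^2 = 65536 ≡ 146 (mod 503)
4^16 ≡ 146^2 = 21316 ≡ 190 (mod 503)
4^32 ≡ 190^2 = 36100 ≡ 387 (mod 503)
4^64 ≡ 387^2 = 149769 ≡ 378 (mod 503)
4^128 ≡ 378^2 = 142884 ≡ 32 (mod 503)
4^256 ≡ 32^2 = 1024 ≡ 18 (mod 503)
502 = 256 + 128 + 64 + 32 + 16 + 4 + 2 in binary powers of 2.
So 4^502 ≡ 18 · 32 · 378 · 387 · 190 · 256 · 16 ≡ 1 (mod 503).
Since the result is 1, base 4 gives no evidence that 503 is composite.

1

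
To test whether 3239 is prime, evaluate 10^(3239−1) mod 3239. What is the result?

10^1 ≡ 10 (mod 3239)
10^2 ≡ 10^2 = 100 ≡ 100 (mod 3239)
10^4 ≡ 100^2 = 10000 ≡ 283 (mod 3239)
10^8 ≡ 283^2 = 80089 ≡ 2353 (mod 3239)
10^16 ≡ 2353^2 = 5536609 ≡ 1158 (mod 3239)
10^32 ≡ 1158^2 = 1340964 ≡ 18 (mod 3239)
10^64 ≡ 18^2 = 324 ≡ 324 (mod 3239)
10^128 ≡ 324^2 = 104976 ≡ 1328 (mod 3239)
10^256 ≡ 1328^2 = 1763584 ≡ 1568 (mod 3239)
10^512 ≡ 1568^2 = 2458624 ≡ 223 (mod 3239)
10^1024 ≡ 223^2 = 49729 ≡ 1144 (mod 3239)
10^2048 ≡ 1144^2 = 1308736 ≡ 180 (mod 3239)
3238 = 2048 + 1024 + 128 + 32 + 4 + 2 in binary powers of 2.
So 10^3238 ≡ 180 · 1144 · 1328 · 18 · 283 · 100 ≡ 3091 (mod 3239).
Since 3091 ≠ 1, base 10 is a Fermat witness: 3239 is composite.

3091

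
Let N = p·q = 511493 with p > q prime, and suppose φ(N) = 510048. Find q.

617

φ(n) = (p−1)(q−1) = n − (p+q) + 1, so p + q = 511493 − 510048 + 1 = 1446.
p and q are the roots of t² − 1446t + 511493 = 0.
Discriminant: 1446² − 4·511493 = 2090916 − 2045972 = 44944; √44944 = 212.
q = (1446 − 212)/2 = 617, p = (1446 + 212)/2 = 829.
Check: 617 · 829 = 511493.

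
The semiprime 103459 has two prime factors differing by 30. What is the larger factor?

Since p = q + 30, we have 103459 = q(q + 30), so q² + 30q − 103459 = 0.
Discriminant: 30² + 4·103459 = 900 + 413836 = 414736; √414736 = 644.
q = (−30 + 644)/2 = 307, and p = q + 30 = 337.
Check: 307 · 337 = 103459.

337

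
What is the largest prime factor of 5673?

61

5673 = 3 · 1891
1891 = 31 · 61
61 is prime.
So 5673 = 3 · 31 · 61; the largest prime factor is 61.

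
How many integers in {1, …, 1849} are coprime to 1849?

Factor: 1849 = 43^2.
φ(1849) = 43^1·(43−1) = 1806.

1806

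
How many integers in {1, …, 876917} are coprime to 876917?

Factor: 876917 = 59 · 89 · 167.
φ(876917) = (59−1) · (89−1) · (167−1) = 58 · 88 · 166 = 847264.

847264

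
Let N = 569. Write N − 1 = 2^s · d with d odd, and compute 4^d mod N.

568

569 − 1 = 568 = 2^3 · 71, so d = 71.
4^1 ≡ 4 (mod 569)
4^2 ≡ 4^2 = 16 ≡ 16 (mod 569)
4^4 ≡ 16^2 = 256 ≡ 256 (mod 569)
4^8 ≡ 256^2 = 65536 ≡ 101 (mod 569)
4^16 ≡ 101^2 = 10201 ≡ 528 (mod 569)
4^32 ≡ 528^2 = 278784 ≡ 543 (mod 569)
4^64 ≡ 543^2 = 294849 ≡ 107 (mod 569)
71 = 64 + 4 + 2 + 1 in binary powers of 2.
So 4^71 ≡ 107 · 256 · 16 · 4 ≡ 568 (mod 569).
Since 4^d ≡ 568 (mod 569), base 4 does not prove 569 composite.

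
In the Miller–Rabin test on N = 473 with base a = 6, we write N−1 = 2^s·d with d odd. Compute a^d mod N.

79

473 − 1 = 472 = 2^3 · 59, so d = 59.
6^1 ≡ 6 (mod 473)
6^2 ≡ 6^2 = 36 ≡ 36 (mod 473)
6^4 ≡ 36^2 = 1296 ≡ 350 (mod 473)
6^8 ≡ 350^2 = 122500 ≡ 466 (mod 473)
6^16 ≡ 466^2 = 217156 ≡ 49 (mod 473)
6^32 ≡ 49^2 = 2401 ≡ 36 (mod 473)
59 = 32 + 16 + 8 + 2 + 1 in binary powers of 2.
So 6^59 ≡ 36 · 49 · 466 · 36 · 6 ≡ 79 (mod 473).
Squaring chain: 79 → 92 → 423; never reaches −1, so base 6 is a Miller–Rabin witness that 473 is composite.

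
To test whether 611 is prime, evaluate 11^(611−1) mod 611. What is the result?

335

11^1 ≡ 11 (mod 611)
11^2 ≡ 11^2 = 121 ≡ 121 (mod 611)
11^4 ≡ 121^2 = 14641 ≡ 588 (mod 611)
11^8 ≡ 588^2 = 345744 ≡ 529 (mod 611)
11^16 ≡ 529^2 = 279841 ≡ 3 (mod 611)
11^32 ≡ 3^2 = 9 ≡ 9 (mod 611)
11^64 ≡ 9^2 = 81 ≡ 81 (mod 611)
11^128 ≡ 81^2 = 6561 ≡ 451 (mod 611)
11^256 ≡ 451^2 = 203401 ≡ 549 (mod 611)
11^512 ≡ 549^2 = 301401 ≡ 178 (mod 611)
610 = 512 + 64 + 32 + 2 in binary powers of 2.
So 11^610 ≡ 178 · 81 · 9 · 121 ≡ 335 (mod 611).
Since 335 ≠ 1, base 11 is a Fermat witness: 611 is composite.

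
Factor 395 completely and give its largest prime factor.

395 = 5 · 79
79 is prime.
So 395 = 5 · 79; the largest prime factor is 79.

79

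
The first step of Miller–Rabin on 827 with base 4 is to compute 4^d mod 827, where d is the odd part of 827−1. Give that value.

827 − 1 = 826 = 2^1 · 413, so d = 413.
4^1 ≡ 4 (mod 827)
4^2 ≡ 4^2 = 16 ≡ 16 (mod 827)
4^4 ≡ 16^2 = 256 ≡ 256 (mod 827)
4^8 ≡ 256^2 = 65536 ≡ 203 (mod 827)
4^16 ≡ 203^2 = 41209 ≡ 686 (mod 827)
4^32 ≡ 686^2 = 470596 ≡ 33 (mod 827)
4^64 ≡ 33^2 = 1089 ≡ 262 (mod 827)
4^128 ≡ 262^2 = 68644 ≡ 3 (mod 827)
4^256 ≡ 3^2 = 9 ≡ 9 (mod 827)
413 = 256 + 128 + 16 + 8 + 4 + 1 in binary powers of 2.
So 4^413 ≡ 9 · 3 · 686 · 203 · 256 · 4 ≡ 1 (mod 827).
Since 4^d ≡ 1 (mod 827), base 4 does not prove 827 composite.

1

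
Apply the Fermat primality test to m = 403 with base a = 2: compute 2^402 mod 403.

376

2^1 ≡ 2 (mod 403)
2^2 ≡ 2^2 = 4 ≡ 4 (mod 403)
2^4 ≡ 4^2 = 16 ≡ 16 (mod 403)
2^8 ≡ 16^2 = 256 ≡ 256 (mod 403)
2^16 ≡ 256^2 = 65536 ≡ 250 (mod 403)
2^32 ≡ 250^2 = 62500 ≡ 35 (mod 403)
2^64 ≡ 35^2 = 1225 ≡ 16 (mod 403)
2^128 ≡ 16^2 = 256 ≡ 256 (mod 403)
2^256 ≡ 256^2 = 65536 ≡ 250 (mod 403)
402 = 256 + 128 + 16 + 2 in binary powers of 2.
So 2^402 ≡ 250 · 256 · 250 · 4 ≡ 376 (mod 403).
Since 376 ≠ 1, base 2 is a Fermat witness: 403 is composite.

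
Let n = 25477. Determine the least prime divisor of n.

25477 is odd.
Digit sum 25, not divisible by 3.
Ends in 7: not divisible by 5.
7: 25477 = 7·3639 + 4
11: 25477 = 11·2316 + 1
13: 25477 = 13·1959 + 10
17: 25477 = 17·1498 + 11
19: 25477 = 19·1340 + 17
23: 25477 = 23·1107 + 16
29: 25477 = 29·878 + 15
31: 25477 = 31·821 + 26
37: 25477 = 37·688 + 21
41: 25477 = 41·621 + 16
43: 25477 = 43·592 + 21
47: 25477 = 47·542 + 3
53: 25477 = 53·480 + 37
59: 25477 = 59·431 + 48
61: 25477 = 61·417 + 40
67: 25477 = 67·380 + 17
71: 25477 = 71·358 + 59
73: 25477 = 73·349

73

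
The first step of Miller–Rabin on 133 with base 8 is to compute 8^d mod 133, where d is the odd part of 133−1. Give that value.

113

133 − 1 = 132 = 2^2 · 33, so d = 33.
8^1 ≡ 8 (mod 133)
8^2 ≡ 8^2 = 64 ≡ 64 (mod 133)
8^4 ≡ 64^2 = 4096 ≡ 106 (mod 133)
8^8 ≡ 106^2 = 11236 ≡ 64 (mod 133)
8^16 ≡ 64^2 = 4096 ≡ 106 (mod 133)
8^32 ≡ 106^2 = 11236 ≡ 64 (mod 133)
33 = 32 + 1 in binary powers of 2.
So 8^33 ≡ 64 · 8 ≡ 113 (mod 133).
Squaring chain: 113 → 1; never reaches −1, so base 8 is a Miller–Rabin witness that 133 is composite.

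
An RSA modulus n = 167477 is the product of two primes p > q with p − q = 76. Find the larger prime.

Since p = q + 76, we have 167477 = q(q + 76), so q² + 76q − 167477 = 0.
Discriminant: 76² + 4·167477 = 5776 + 669908 = 675684; √675684 = 822.
q = (−76 + 822)/2 = 373, and p = q + 76 = 449.
Check: 373 · 449 = 167477.

449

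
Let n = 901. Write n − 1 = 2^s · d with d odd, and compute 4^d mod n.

327

901 − 1 = 900 = 2^2 · 225, so d = 225.
4^1 ≡ 4 (mod 901)
4^2 ≡ 4^2 = 16 ≡ 16 (mod 901)
4^4 ≡ 16^2 = 256 ≡ 256 (mod 901)
4^8 ≡ 256^2 = 65536 ≡ 664 (mod 901)
4^16 ≡ 664^2 = 440896 ≡ 307 (mod 901)
4^32 ≡ 307^2 = 94249 ≡ 545 (mod 901)
4^64 ≡ 545^2 = 297025 ≡ 596 (mod 901)
4^128 ≡ 596^2 = 355216 ≡ 222 (mod 901)
225 = 128 + 64 + 32 + 1 in binary powers of 2.
So 4^225 ≡ 222 · 596 · 545 · 4 ≡ 327 (mod 901).
Squaring chain: 327 → 611; never reaches −1, so base 4 is a Miller–Rabin witness that 901 is composite.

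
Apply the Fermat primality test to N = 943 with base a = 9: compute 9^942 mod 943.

901

9^1 ≡ 9 (mod 943)
9^2 ≡ 9^2 = 81 ≡ 81 (mod 943)
9^4 ≡ 81^2 = 6561 ≡ 903 (mod 943)
9^8 ≡ 903^2 = 815409 ≡ 657 (mod 943)
9^16 ≡ 657^2 = 431649 ≡ 698 (mod 943)
9^32 ≡ 698^2 = 487204 ≡ 616 (mod 943)
9^64 ≡ 616^2 = 379456 ≡ 370 (mod 943)
9^128 ≡ 370^2 = 136900 ≡ 165 (mod 943)
9^256 ≡ 165^2 = 27225 ≡ 821 (mod 943)
9^512 ≡ 821^2 = 674041 ≡ 739 (mod 943)
942 = 512 + 256 + 128 + 32 + 8 + 4 + 2 in binary powers of 2.
So 9^942 ≡ 739 · 821 · 165 · 616 · 657 · 903 · 81 ≡ 901 (mod 943).
Since 901 ≠ 1, base 9 is a Fermat witness: 943 is composite.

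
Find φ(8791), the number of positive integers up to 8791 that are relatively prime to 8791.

8584

Factor: 8791 = 59 · 149.
φ(8791) = (59−1) · (149−1) = 58 · 148 = 8584.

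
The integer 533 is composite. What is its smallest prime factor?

533 is odd.
Digit sum 11, not divisible by 3.
Ends in 3: not divisible by 5.
7: 533 = 7·76 + 1
11: 533 = 11·48 + 5
13: 533 = 13·41

13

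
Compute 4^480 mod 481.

4^1 ≡ 4 (mod 481)
4^2 ≡ 4^2 = 16 ≡ 16 (mod 481)
4^4 ≡ 16^2 = 256 ≡ 256 (mod 481)
4^8 ≡ 256^2 = 65536 ≡ 120 (mod 481)
4^16 ≡ 120^2 = 14400 ≡ 451 (mod 481)
4^32 ≡ 451^2 = 203401 ≡ 419 (mod 481)
4^64 ≡ 419^2 = 175561 ≡ 477 (mod 481)
4^128 ≡ 477^2 = 227529 ≡ 16 (mod 481)
4^256 ≡ 16^2 = 256 ≡ 256 (mod 481)
480 = 256 + 128 + 64 + 32 in binary powers of 2.
So 4^480 ≡ 256 · 16 · 477 · 419 ≡ 417 (mod 481).
Since 417 ≠ 1, base 4 is a Fermat witness: 481 is composite.

417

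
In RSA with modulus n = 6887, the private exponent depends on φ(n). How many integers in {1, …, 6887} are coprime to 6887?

Factor: 6887 = 71 · 97.
φ(6887) = (71−1) · (97−1) = 70 · 96 = 6720.

6720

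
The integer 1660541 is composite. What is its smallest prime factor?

41

1660541 is odd.
Digit sum 23, not divisible by 3.
Ends in 1: not divisible by 5.
7: 1660541 = 7·237220 + 1
11: 1660541 = 11·150958 + 3
13: 1660541 = 13·127733 + 12
17: 1660541 = 17·97678 + 15
19: 1660541 = 19·87396 + 17
23: 1660541 = 23·72197 + 10
29: 1660541 = 29·57260 + 1
31: 1660541 = 31·53565 + 26
37: 1660541 = 37·44879 + 18
41: 1660541 = 41·40501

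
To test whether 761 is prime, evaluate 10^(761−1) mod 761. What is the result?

1

10^1 ≡ 10 (mod 761)
10^2 ≡ 10^2 = 100 ≡ 100 (mod 761)
10^4 ≡ 100^2 = 10000 ≡ 107 (mod 761)
10^8 ≡ 107^2 = 11449 ≡ 34 (mod 761)
10^16 ≡ 34^2 = 1156 ≡ 395 (mod 761)
10^32 ≡ 395^2 = 156025 ≡ 20 (mod 761)
10^64 ≡ 20^2 = 400 ≡ 400 (mod 761)
10^128 ≡ 400^2 = 160000 ≡ 190 (mod 761)
10^256 ≡ 190^2 = 36100 ≡ 333 (mod 761)
10^512 ≡ 333^2 = 110889 ≡ 544 (mod 761)
760 = 512 + 128 + 64 + 32 + 16 + 8 in binary powers of 2.
So 10^760 ≡ 544 · 190 · 400 · 20 · 395 · 34 ≡ 1 (mod 761).
Since the result is 1, base 10 gives no evidence that 761 is composite.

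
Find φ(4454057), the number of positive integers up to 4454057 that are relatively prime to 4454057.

4373104

Factor: 4454057 = 149 · 167 · 179.
φ(4454057) = (149−1) · (167−1) · (179−1) = 148 · 166 · 178 = 4373104.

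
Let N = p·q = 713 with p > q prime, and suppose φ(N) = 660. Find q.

23

φ(n) = (p−1)(q−1) = n − (p+q) + 1, so p + q = 713 − 660 + 1 = 54.
p and q are the roots of t² − 54t + 713 = 0.
Discriminant: 54² − 4·713 = 2916 − 2852 = 64; √64 = 8.
q = (54 − 8)/2 = 23, p = (54 + 8)/2 = 31.
Check: 23 · 31 = 713.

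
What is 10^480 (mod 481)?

1

10^1 ≡ 10 (mod 481)
10^2 ≡ 10^2 = 100 ≡ 100 (mod 481)
10^4 ≡ 100^2 = 10000 ≡ 380 (mod 481)
10^8 ≡ 380^2 = 144400 ≡ 100 (mod 481)
10^16 ≡ 100^2 = 10000 ≡ 380 (mod 481)
10^32 ≡ 380^2 = 144400 ≡ 100 (mod 481)
10^64 ≡ 100^2 = 10000 ≡ 380 (mod 481)
10^128 ≡ 380^2 = 144400 ≡ 100 (mod 481)
10^256 ≡ 100^2 = 10000 ≡ 380 (mod 481)
480 = 256 + 128 + 64 + 32 in binary powers of 2.
So 10^480 ≡ 380 · 100 · 380 · 100 ≡ 1 (mod 481).
Since the result is 1, base 10 gives no evidence that 481 is composite.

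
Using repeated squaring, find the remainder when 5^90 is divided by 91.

5^1 ≡ 5 (mod 91)
5^2 ≡ 5^2 = 25 ≡ 25 (mod 91)
5^4 ≡ 25^2 = 625 ≡ 79 (mod 91)
5^8 ≡ 79^2 = 6241 ≡ 53 (mod 91)
5^16 ≡ 53^2 = 2809 ≡ 79 (mod 91)
5^32 ≡ 79^2 = 6241 ≡ 53 (mod 91)
5^64 ≡ 53^2 = 2809 ≡ 79 (mod 91)
90 = 64 + 16 + 8 + 2 in binary powers of 2.
So 5^90 ≡ 79 · 79 · 53 · 25 ≡ 64 (mod 91).
Since 64 ≠ 1, base 5 is a Fermat witness: 91 is composite.

64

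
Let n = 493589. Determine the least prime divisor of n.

53

493589 is odd.
Digit sum 38, not divisible by 3.
Ends in 9: not divisible by 5.
7: 493589 = 7·70512 + 5
11: 493589 = 11·44871 + 8
13: 493589 = 13·37968 + 5
17: 493589 = 17·29034 + 11
19: 493589 = 19·25978 + 7
23: 493589 = 23·21460 + 9
29: 493589 = 29·17020 + 9
31: 493589 = 31·15922 + 7
37: 493589 = 37·13340 + 9
41: 493589 = 41·12038 + 31
43: 493589 = 43·11478 + 35
47: 493589 = 47·10501 + 42
53: 493589 = 53·9313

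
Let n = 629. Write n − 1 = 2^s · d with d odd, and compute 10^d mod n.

629 − 1 = 628 = 2^2 · 157, so d = 157.
10^1 ≡ 10 (mod 629)
10^2 ≡ 10^2 = 100 ≡ 100 (mod 629)
10^4 ≡ 100^2 = 10000 ≡ 565 (mod 629)
10^8 ≡ 565^2 = 319225 ≡ 322 (mod 629)
10^16 ≡ 322^2 = 103684 ≡ 528 (mod 629)
10^32 ≡ 528^2 = 278784 ≡ 137 (mod 629)
10^64 ≡ 137^2 = 18769 ≡ 528 (mod 629)
10^128 ≡ 528^2 = 278784 ≡ 137 (mod 629)
157 = 128 + 16 + 8 + 4 + 1 in binary powers of 2.
So 10^157 ≡ 137 · 528 · 322 · 565 · 10 ≡ 232 (mod 629).
Squaring chain: 232 → 359; never reaches −1, so base 10 is a Miller–Rabin witness that 629 is composite.

232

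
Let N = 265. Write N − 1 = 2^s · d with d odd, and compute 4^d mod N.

265 − 1 = 264 = 2^3 · 33, so d = 33.
4^1 ≡ 4 (mod 265)
4^2 ≡ 4^2 = 16 ≡ 16 (mod 265)
4^4 ≡ 16^2 = 256 ≡ 256 (mod 265)
4^8 ≡ 256^2 = 65536 ≡ 81 (mod 265)
4^16 ≡ 81^2 = 6561 ≡ 201 (mod 265)
4^32 ≡ 201^2 = 40401 ≡ 121 (mod 265)
33 = 32 + 1 in binary powers of 2.
So 4^33 ≡ 121 · 4 ≡ 219 (mod 265).
Squaring chain: 219 → 261 → 16; never reaches −1, so base 4 is a Miller–Rabin witness that 265 is composite.

219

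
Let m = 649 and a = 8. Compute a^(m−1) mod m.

588

8^1 ≡ 8 (mod 649)
8^2 ≡ 8^2 = 64 ≡ 64 (mod 649)
8^4 ≡ 64^2 = 4096 ≡ 202 (mod 649)
8^8 ≡ 202^2 = 40804 ≡ 566 (mod 649)
8^16 ≡ 566^2 = 320356 ≡ 399 (mod 649)
8^32 ≡ 399^2 = 159201 ≡ 196 (mod 649)
8^64 ≡ 196^2 = 38416 ≡ 125 (mod 649)
8^128 ≡ 125^2 = 15625 ≡ 49 (mod 649)
8^256 ≡ 49^2 = 2401 ≡ 454 (mod 649)
8^512 ≡ 454^2 = 206116 ≡ 383 (mod 649)
648 = 512 + 128 + 8 in binary powers of 2.
So 8^648 ≡ 383 · 49 · 566 ≡ 588 (mod 649).
Since 588 ≠ 1, base 8 is a Fermat witness: 649 is composite.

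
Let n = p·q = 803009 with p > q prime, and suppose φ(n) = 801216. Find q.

φ(n) = (p−1)(q−1) = n − (p+q) + 1, so p + q = 803009 − 801216 + 1 = 1794.
p and q are the roots of t² − 1794t + 803009 = 0.
Discriminant: 1794² − 4·803009 = 3218436 − 3212036 = 6400; √6400 = 80.
q = (1794 − 80)/2 = 857, p = (1794 + 80)/2 = 937.
Check: 857 · 937 = 803009.

857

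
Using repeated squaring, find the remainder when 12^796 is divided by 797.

1

12^1 ≡ 12 (mod 797)
12^2 ≡ 12^2 = 144 ≡ 144 (mod 797)
12^4 ≡ 144^2 = 20736 ≡ 14 (mod 797)
12^8 ≡ 14^2 = 196 ≡ 196 (mod 797)
12^16 ≡ 196^2 = 38416 ≡ 160 (mod 797)
12^32 ≡ 160^2 = 25600 ≡ 96 (mod 797)
12^64 ≡ 96^2 = 9216 ≡ 449 (mod 797)
12^128 ≡ 449^2 = 201601 ≡ 757 (mod 797)
12^256 ≡ 757^2 = 573049 ≡ 6 (mod 797)
12^512 ≡ 6^2 = 36 ≡ 36 (mod 797)
796 = 512 + 256 + 16 + 8 + 4 in binary powers of 2.
So 12^796 ≡ 36 · 6 · 160 · 196 · 14 ≡ 1 (mod 797).
Since the result is 1, base 12 gives no evidence that 797 is composite.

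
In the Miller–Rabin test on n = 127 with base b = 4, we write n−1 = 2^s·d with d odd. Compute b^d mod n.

127 − 1 = 126 = 2^1 · 63, so d = 63.
4^1 ≡ 4 (mod 127)
4^2 ≡ 4^2 = 16 ≡ 16 (mod 127)
4^4 ≡ 16^2 = 256 ≡ 2 (mod 127)
4^8 ≡ 2^2 = 4 ≡ 4 (mod 127)
4^16 ≡ 4^2 = 16 ≡ 16 (mod 127)
4^32 ≡ 16^2 = 256 ≡ 2 (mod 127)
63 = 32 + 16 + 8 + 4 + 2 + 1 in binary powers of 2.
So 4^63 ≡ 2 · 16 · 4 · 2 · 16 · 4 ≡ 1 (mod 127).
Since 4^d ≡ 1 (mod 127), base 4 does not prove 127 composite.

1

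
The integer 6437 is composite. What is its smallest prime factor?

6437 is odd.
Digit sum 20, not divisible by 3.
Ends in 7: not divisible by 5.
7: 6437 = 7·919 + 4
11: 6437 = 11·585 + 2
13: 6437 = 13·495 + 2
17: 6437 = 17·378 + 11
19: 6437 = 19·338 + 15
23: 6437 = 23·279 + 20
29: 6437 = 29·221 + 28
31: 6437 = 31·207 + 20
37: 6437 = 37·173 + 36
41: 6437 = 41·157

41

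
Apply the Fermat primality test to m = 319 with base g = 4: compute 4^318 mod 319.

4^1 ≡ 4 (mod 319)
4^2 ≡ 4^2 = 16 ≡ 16 (mod 319)
4^4 ≡ 16^2 = 256 ≡ 256 (mod 319)
4^8 ≡ 256^2 = 65536 ≡ 141 (mod 319)
4^16 ≡ 141^2 = 19881 ≡ 103 (mod 319)
4^32 ≡ 103^2 = 10609 ≡ 82 (mod 319)
4^64 ≡ 82^2 = 6724 ≡ 25 (mod 319)
4^128 ≡ 25^2 = 625 ≡ 306 (mod 319)
4^256 ≡ 306^2 = 93636 ≡ 169 (mod 319)
318 = 256 + 32 + 16 + 8 + 4 + 2 in binary powers of 2.
So 4^318 ≡ 169 · 82 · 103 · 141 · 256 · 16 ≡ 284 (mod 319).
Since 284 ≠ 1, base 4 is a Fermat witness: 319 is composite.

284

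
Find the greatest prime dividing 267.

89

267 = 3 · 89
89 is prime.
So 267 = 3 · 89; the largest prime factor is 89.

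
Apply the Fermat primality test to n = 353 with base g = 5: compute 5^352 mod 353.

1

5^1 ≡ 5 (mod 353)
5^2 ≡ 5^2 = 25 ≡ 25 (mod 353)
5^4 ≡ 25^2 = 625 ≡ 272 (mod 353)
5^8 ≡ 272^2 = 73984 ≡ 207 (mod 353)
5^16 ≡ 207^2 = 42849 ≡ 136 (mod 353)
5^32 ≡ 136^2 = 18496 ≡ 140 (mod 353)
5^64 ≡ 140^2 = 19600 ≡ 185 (mod 353)
5^128 ≡ 185^2 = 34225 ≡ 337 (mod 353)
5^256 ≡ 337^2 = 113569 ≡ 256 (mod 353)
352 = 256 + 64 + 32 in binary powers of 2.
So 5^352 ≡ 256 · 185 · 140 ≡ 1 (mod 353).
Since the result is 1, base 5 gives no evidence that 353 is composite.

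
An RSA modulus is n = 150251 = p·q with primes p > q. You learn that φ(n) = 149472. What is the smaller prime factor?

φ(n) = (p−1)(q−1) = n − (p+q) + 1, so p + q = 150251 − 149472 + 1 = 780.
p and q are the roots of t² − 780t + 150251 = 0.
Discriminant: 780² − 4·150251 = 608400 − 601004 = 7396; √7396 = 86.
q = (780 − 86)/2 = 347, p = (780 + 86)/2 = 433.
Check: 347 · 433 = 150251.

347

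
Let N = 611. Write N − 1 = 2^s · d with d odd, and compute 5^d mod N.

611 − 1 = 610 = 2^1 · 305, so d = 305.
5^1 ≡ 5 (mod 611)
5^2 ≡ 5^2 = 25 ≡ 25 (mod 611)
5^4 ≡ 25^2 = 625 ≡ 14 (mod 611)
5^8 ≡ 14^2 = 196 ≡ 196 (mod 611)
5^16 ≡ 196^2 = 38416 ≡ 534 (mod 611)
5^32 ≡ 534^2 = 285156 ≡ 430 (mod 611)
5^64 ≡ 430^2 = 184900 ≡ 378 (mod 611)
5^128 ≡ 378^2 = 142884 ≡ 521 (mod 611)
5^256 ≡ 521^2 = 271441 ≡ 157 (mod 611)
305 = 256 + 32 + 16 + 1 in binary powers of 2.
So 5^305 ≡ 157 · 430 · 534 · 5 ≡ 590 (mod 611).
Squaring chain: 590; never reaches −1, so base 5 is a Miller–Rabin witness that 611 is composite.

590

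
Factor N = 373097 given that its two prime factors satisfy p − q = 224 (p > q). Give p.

733

Since p = q + 224, we have 373097 = q(q + 224), so q² + 224q − 373097 = 0.
Discriminant: 224² + 4·373097 = 50176 + 1492388 = 1542564; √1542564 = 1242.
q = (−224 + 1242)/2 = 509, and p = q + 224 = 733.
Check: 509 · 733 = 373097.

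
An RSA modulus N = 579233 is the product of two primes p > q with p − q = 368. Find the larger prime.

Since p = q + 368, we have 579233 = q(q + 368), so q² + 368q − 579233 = 0.
Discriminant: 368² + 4·579233 = 135424 + 2316932 = 2452356; √2452356 = 1566.
q = (−368 + 1566)/2 = 599, and p = q + 368 = 967.
Check: 599 · 967 = 579233.

967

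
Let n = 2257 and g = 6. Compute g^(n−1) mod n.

741

6^1 ≡ 6 (mod 2257)
6^2 ≡ 6^2 = 36 ≡ 36 (mod 2257)
6^4 ≡ 36^2 = 1296 ≡ 1296 (mod 2257)
6^8 ≡ 1296^2 = 1679616 ≡ 408 (mod 2257)
6^16 ≡ 408^2 = 166464 ≡ 1703 (mod 2257)
6^32 ≡ 1703^2 = 2900209 ≡ 2221 (mod 2257)
6^64 ≡ 2221^2 = 4932841 ≡ 1296 (mod 2257)
6^128 ≡ 1296^2 = 1679616 ≡ 408 (mod 2257)
6^256 ≡ 408^2 = 166464 ≡ 1703 (mod 2257)
6^512 ≡ 1703^2 = 2900209 ≡ 2221 (mod 2257)
6^1024 ≡ 2221^2 = 4932841 ≡ 1296 (mod 2257)
6^2048 ≡ 1296^2 = 1679616 ≡ 408 (mod 2257)
2256 = 2048 + 128 + 64 + 16 in binary powers of 2.
So 6^2256 ≡ 408 · 408 · 1296 · 1703 ≡ 741 (mod 2257).
Since 741 ≠ 1, base 6 is a Fermat witness: 2257 is composite.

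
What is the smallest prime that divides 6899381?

53

6899381 is odd.
Digit sum 44, not divisible by 3.
Ends in 1: not divisible by 5.
7: 6899381 = 7·985625 + 6
11: 6899381 = 11·627216 + 5
13: 6899381 = 13·530721 + 8
17: 6899381 = 17·405845 + 16
19: 6899381 = 19·363125 + 6
23: 6899381 = 23·299973 + 2
29: 6899381 = 29·237909 + 20
31: 6899381 = 31·222560 + 21
37: 6899381 = 37·186469 + 28
41: 6899381 = 41·168277 + 24
43: 6899381 = 43·160450 + 31
47: 6899381 = 47·146795 + 16
53: 6899381 = 53·130177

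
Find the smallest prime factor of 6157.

47

6157 is odd.
Digit sum 19, not divisible by 3.
Ends in 7: not divisible by 5.
7: 6157 = 7·879 + 4
11: 6157 = 11·559 + 8
13: 6157 = 13·473 + 8
17: 6157 = 17·362 + 3
19: 6157 = 19·324 + 1
23: 6157 = 23·267 + 16
29: 6157 = 29·212 + 9
31: 6157 = 31·198 + 19
37: 6157 = 37·166 + 15
41: 6157 = 41·150 + 7
43: 6157 = 43·143 + 8
47: 6157 = 47·131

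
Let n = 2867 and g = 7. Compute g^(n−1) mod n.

7^1 ≡ 7 (mod 2867)
7^2 ≡ 7^2 = 49 ≡ 49 (mod 2867)
7^4 ≡ 49^2 = 2401 ≡ 2401 (mod 2867)
7^8 ≡ 2401^2 = 5764801 ≡ 2131 (mod 2867)
7^16 ≡ 2131^2 = 4541161 ≡ 2700 (mod 2867)
7^32 ≡ 2700^2 = 7290000 ≡ 2086 (mod 2867)
7^64 ≡ 2086^2 = 4351396 ≡ 2157 (mod 2867)
7^128 ≡ 2157^2 = 4652649 ≡ 2375 (mod 2867)
7^256 ≡ 2375^2 = 5640625 ≡ 1236 (mod 2867)
7^512 ≡ 1236^2 = 1527696 ≡ 2452 (mod 2867)
7^1024 ≡ 2452^2 = 6012304 ≡ 205 (mod 2867)
7^2048 ≡ 205^2 = 42025 ≡ 1887 (mod 2867)
2866 = 2048 + 512 + 256 + 32 + 16 + 2 in binary powers of 2.
So 7^2866 ≡ 1887 · 2452 · 1236 · 2086 · 2700 · 49 ≡ 1021 (mod 2867).
Since 1021 ≠ 1, base 7 is a Fermat witness: 2867 is composite.

1021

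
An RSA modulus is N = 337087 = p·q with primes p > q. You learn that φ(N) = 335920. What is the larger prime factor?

φ(n) = (p−1)(q−1) = n − (p+q) + 1, so p + q = 337087 − 335920 + 1 = 1168.
p and q are the roots of t² − 1168t + 337087 = 0.
Discriminant: 1168² − 4·337087 = 1364224 − 1348348 = 15876; √15876 = 126.
q = (1168 − 126)/2 = 521, p = (1168 + 126)/2 = 647.
Check: 521 · 647 = 337087.

647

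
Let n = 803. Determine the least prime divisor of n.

11

803 is odd.
Digit sum 11, not divisible by 3.
Ends in 3: not divisible by 5.
7: 803 = 7·114 + 5
11: 803 = 11·73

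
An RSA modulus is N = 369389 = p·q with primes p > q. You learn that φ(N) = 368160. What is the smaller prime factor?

φ(n) = (p−1)(q−1) = n − (p+q) + 1, so p + q = 369389 − 368160 + 1 = 1230.
p and q are the roots of t² − 1230t + 369389 = 0.
Discriminant: 1230² − 4·369389 = 1512900 − 1477556 = 35344; √35344 = 188.
q = (1230 − 188)/2 = 521, p = (1230 + 188)/2 = 709.
Check: 521 · 709 = 369389.

521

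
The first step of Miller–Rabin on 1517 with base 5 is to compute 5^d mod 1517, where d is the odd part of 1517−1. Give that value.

402

1517 − 1 = 1516 = 2^2 · 379, so d = 379.
5^1 ≡ 5 (mod 1517)
5^2 ≡ 5^2 = 25 ≡ 25 (mod 1517)
5^4 ≡ 25^2 = 625 ≡ 625 (mod 1517)
5^8 ≡ 625^2 = 390625 ≡ 756 (mod 1517)
5^16 ≡ 756^2 = 571536 ≡ 1144 (mod 1517)
5^32 ≡ 1144^2 = 1308736 ≡ 1082 (mod 1517)
5^64 ≡ 1082^2 = 1170724 ≡ 1117 (mod 1517)
5^128 ≡ 1117^2 = 1247689 ≡ 715 (mod 1517)
5^256 ≡ 715^2 = 511225 ≡ 1513 (mod 1517)
379 = 256 + 64 + 32 + 16 + 8 + 2 + 1 in binary powers of 2.
So 5^379 ≡ 1513 · 1117 · 1082 · 1144 · 756 · 25 · 5 ≡ 402 (mod 1517).
Squaring chain: 402 → 802; never reaches −1, so base 5 is a Miller–Rabin witness that 1517 is composite.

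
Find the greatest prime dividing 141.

47

141 = 3 · 47
47 is prime.
So 141 = 3 · 47; the largest prime factor is 47.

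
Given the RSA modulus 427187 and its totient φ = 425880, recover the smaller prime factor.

631

φ(n) = (p−1)(q−1) = n − (p+q) + 1, so p + q = 427187 − 425880 + 1 = 1308.
p and q are the roots of t² − 1308t + 427187 = 0.
Discriminant: 1308² − 4·427187 = 1710864 − 1708748 = 2116; √2116 = 46.
q = (1308 − 46)/2 = 631, p = (1308 + 46)/2 = 677.
Check: 631 · 677 = 427187.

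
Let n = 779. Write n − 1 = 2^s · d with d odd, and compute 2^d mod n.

779 − 1 = 778 = 2^1 · 389, so d = 389.
2^1 ≡ 2 (mod 779)
2^2 ≡ 2^2 = 4 ≡ 4 (mod 779)
2^4 ≡ 4^2 = 16 ≡ 16 (mod 779)
2^8 ≡ 16^2 = 256 ≡ 256 (mod 779)
2^16 ≡ 256^2 = 65536 ≡ 100 (mod 779)
2^32 ≡ 100^2 = 10000 ≡ 652 (mod 779)
2^64 ≡ 652^2 = 425104 ≡ 549 (mod 779)
2^128 ≡ 549^2 = 301401 ≡ 707 (mod 779)
2^256 ≡ 707^2 = 499849 ≡ 510 (mod 779)
389 = 256 + 128 + 4 + 1 in binary powers of 2.
So 2^389 ≡ 510 · 707 · 16 · 2 ≡ 471 (mod 779).
Squaring chain: 471; never reaches −1, so base 2 is a Miller–Rabin witness that 779 is composite.

471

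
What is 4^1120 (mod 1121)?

4^1 ≡ 4 (mod 1121)
4^2 ≡ 4^2 = 16 ≡ 16 (mod 1121)
4^4 ≡ 16^2 = 256 ≡ 256 (mod 1121)
4^8 ≡ 256^2 = 65536 ≡ 518 (mod 1121)
4^16 ≡ 518^2 = 268324 ≡ 405 (mod 1121)
4^32 ≡ 405^2 = 164025 ≡ 359 (mod 1121)
4^64 ≡ 359^2 = 128881 ≡ 1087 (mod 1121)
4^128 ≡ 1087^2 = 1181569 ≡ 35 (mod 1121)
4^256 ≡ 35^2 = 1225 ≡ 104 (mod 1121)
4^512 ≡ 104^2 = 10816 ≡ 727 (mod 1121)
4^1024 ≡ 727^2 = 528529 ≡ 538 (mod 1121)
1120 = 1024 + 64 + 32 in binary powers of 2.
So 4^1120 ≡ 538 · 1087 · 359 ≡ 1111 (mod 1121).
Since 1111 ≠ 1, base 4 is a Fermat witness: 1121 is composite.

1111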